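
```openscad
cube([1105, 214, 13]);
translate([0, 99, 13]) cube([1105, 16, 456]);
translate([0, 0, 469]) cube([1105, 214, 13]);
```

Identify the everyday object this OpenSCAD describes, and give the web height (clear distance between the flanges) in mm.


An I-beam. The web height is 456 mm.

Two wide flanges with a thin centred web — an I-beam. Overall 482 mm minus two 13 mm flanges gives a web of 482 − 2·13 = 456 mm.


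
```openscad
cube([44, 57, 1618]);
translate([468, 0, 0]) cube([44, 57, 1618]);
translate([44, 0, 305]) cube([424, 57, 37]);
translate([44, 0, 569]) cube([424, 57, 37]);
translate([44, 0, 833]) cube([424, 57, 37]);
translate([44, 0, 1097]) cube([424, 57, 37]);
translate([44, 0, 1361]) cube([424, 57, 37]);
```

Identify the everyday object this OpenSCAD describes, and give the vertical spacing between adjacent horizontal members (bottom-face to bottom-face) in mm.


A ladder. The rung spacing is 264 mm.

Two tall 44×57 posts with 5 short bars between them — a ladder. Adjacent rungs sit at z = 305 and z = 569, so the spacing is 569 − 305 = 264 mm.


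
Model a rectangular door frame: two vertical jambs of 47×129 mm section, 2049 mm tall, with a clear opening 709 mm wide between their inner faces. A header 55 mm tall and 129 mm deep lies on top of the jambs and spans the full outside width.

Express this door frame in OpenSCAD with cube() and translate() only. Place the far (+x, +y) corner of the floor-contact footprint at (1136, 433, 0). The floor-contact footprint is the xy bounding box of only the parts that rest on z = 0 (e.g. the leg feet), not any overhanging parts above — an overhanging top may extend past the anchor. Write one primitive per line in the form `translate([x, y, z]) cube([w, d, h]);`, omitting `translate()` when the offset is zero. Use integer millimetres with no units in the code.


translate([333, 304, 0]) cube([47, 129, 2049]);
translate([1089, 304, 0]) cube([47, 129, 2049]);
translate([333, 304, 2049]) cube([803, 129, 55]);


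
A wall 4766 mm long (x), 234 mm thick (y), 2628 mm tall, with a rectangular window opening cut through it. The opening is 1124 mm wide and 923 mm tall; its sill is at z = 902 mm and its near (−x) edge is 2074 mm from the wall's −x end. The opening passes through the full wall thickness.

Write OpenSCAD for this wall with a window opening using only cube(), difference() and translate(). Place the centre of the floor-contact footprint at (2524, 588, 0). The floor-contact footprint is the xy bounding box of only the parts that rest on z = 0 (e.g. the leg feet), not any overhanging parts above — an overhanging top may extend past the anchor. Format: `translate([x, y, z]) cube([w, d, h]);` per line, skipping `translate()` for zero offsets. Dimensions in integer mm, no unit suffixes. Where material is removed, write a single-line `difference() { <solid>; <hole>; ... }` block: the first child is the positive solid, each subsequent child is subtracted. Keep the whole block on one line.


difference() { translate([141, 471, 0]) cube([4766, 234, 2628]); translate([2215, 471, 902]) cube([1124, 234, 923]); }


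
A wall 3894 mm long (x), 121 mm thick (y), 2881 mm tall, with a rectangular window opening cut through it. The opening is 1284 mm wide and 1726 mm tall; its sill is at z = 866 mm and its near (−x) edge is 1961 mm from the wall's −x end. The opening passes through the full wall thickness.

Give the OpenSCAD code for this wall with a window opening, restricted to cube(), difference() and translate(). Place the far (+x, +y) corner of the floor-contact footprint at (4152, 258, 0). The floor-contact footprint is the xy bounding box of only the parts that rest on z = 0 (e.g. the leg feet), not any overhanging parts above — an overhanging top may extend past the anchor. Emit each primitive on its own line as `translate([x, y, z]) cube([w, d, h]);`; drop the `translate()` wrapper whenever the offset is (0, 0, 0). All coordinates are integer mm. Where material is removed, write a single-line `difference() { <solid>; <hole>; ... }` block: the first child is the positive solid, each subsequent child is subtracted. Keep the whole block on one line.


difference() { translate([258, 137, 0]) cube([3894, 121, 2881]); translate([2219, 137, 866]) cube([1284, 121, 1726]); }


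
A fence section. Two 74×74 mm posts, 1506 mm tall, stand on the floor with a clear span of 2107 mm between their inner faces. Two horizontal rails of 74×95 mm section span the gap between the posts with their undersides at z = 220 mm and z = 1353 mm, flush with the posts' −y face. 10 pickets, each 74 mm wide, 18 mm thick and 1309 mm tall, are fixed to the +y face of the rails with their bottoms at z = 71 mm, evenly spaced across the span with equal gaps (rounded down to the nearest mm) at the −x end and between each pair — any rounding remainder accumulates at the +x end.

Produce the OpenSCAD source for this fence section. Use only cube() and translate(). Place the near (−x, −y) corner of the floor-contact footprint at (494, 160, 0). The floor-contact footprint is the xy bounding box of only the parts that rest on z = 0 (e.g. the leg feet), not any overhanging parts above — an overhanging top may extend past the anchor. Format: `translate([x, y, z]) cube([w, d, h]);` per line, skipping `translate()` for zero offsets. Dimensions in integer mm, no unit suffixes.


translate([494, 160, 0]) cube([74, 74, 1506]);
translate([2675, 160, 0]) cube([74, 74, 1506]);
translate([568, 160, 220]) cube([2107, 74, 95]);
translate([568, 160, 1353]) cube([2107, 74, 95]);
translate([692, 234, 71]) cube([74, 18, 1309]);
translate([890, 234, 71]) cube([74, 18, 1309]);
translate([1088, 234, 71]) cube([74, 18, 1309]);
translate([1286, 234, 71]) cube([74, 18, 1309]);
translate([1484, 234, 71]) cube([74, 18, 1309]);
translate([1682, 234, 71]) cube([74, 18, 1309]);
translate([1880, 234, 71]) cube([74, 18, 1309]);
translate([2078, 234, 71]) cube([74, 18, 1309]);
translate([2276, 234, 71]) cube([74, 18, 1309]);
translate([2474, 234, 71]) cube([74, 18, 1309]);


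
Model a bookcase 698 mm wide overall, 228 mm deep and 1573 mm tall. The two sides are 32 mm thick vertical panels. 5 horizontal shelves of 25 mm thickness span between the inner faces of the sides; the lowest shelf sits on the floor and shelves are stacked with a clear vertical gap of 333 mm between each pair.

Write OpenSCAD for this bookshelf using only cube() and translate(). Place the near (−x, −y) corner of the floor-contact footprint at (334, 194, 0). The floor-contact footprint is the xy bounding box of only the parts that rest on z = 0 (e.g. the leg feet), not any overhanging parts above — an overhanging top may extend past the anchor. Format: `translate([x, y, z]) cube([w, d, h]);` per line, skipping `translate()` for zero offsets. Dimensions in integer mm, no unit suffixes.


translate([334, 194, 0]) cube([32, 228, 1573]);
translate([1000, 194, 0]) cube([32, 228, 1573]);
translate([366, 194, 0]) cube([634, 228, 25]);
translate([366, 194, 358]) cube([634, 228, 25]);
translate([366, 194, 716]) cube([634, 228, 25]);
translate([366, 194, 1074]) cube([634, 228, 25]);
translate([366, 194, 1432]) cube([634, 228, 25]);


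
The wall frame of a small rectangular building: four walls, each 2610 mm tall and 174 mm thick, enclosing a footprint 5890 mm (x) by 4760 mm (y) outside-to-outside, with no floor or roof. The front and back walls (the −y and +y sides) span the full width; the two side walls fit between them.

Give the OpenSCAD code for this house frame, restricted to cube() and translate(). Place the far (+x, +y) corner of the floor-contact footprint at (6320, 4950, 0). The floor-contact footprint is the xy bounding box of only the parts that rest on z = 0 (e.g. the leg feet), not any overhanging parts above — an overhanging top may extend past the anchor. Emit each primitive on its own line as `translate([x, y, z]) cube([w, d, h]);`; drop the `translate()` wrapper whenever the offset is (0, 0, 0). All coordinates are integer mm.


translate([430, 190, 0]) cube([5890, 174, 2610]);
translate([430, 4776, 0]) cube([5890, 174, 2610]);
translate([430, 364, 0]) cube([174, 4412, 2610]);
translate([6146, 364, 0]) cube([174, 4412, 2610]);


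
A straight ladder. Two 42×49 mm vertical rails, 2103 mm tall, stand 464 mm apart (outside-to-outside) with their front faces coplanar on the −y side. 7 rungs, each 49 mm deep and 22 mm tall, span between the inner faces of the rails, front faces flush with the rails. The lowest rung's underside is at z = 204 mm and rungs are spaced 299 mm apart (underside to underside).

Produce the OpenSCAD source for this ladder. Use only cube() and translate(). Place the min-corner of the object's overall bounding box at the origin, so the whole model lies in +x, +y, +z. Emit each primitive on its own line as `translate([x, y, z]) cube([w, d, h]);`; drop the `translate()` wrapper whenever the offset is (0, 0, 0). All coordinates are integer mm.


cube([42, 49, 2103]);
translate([422, 0, 0]) cube([42, 49, 2103]);
translate([42, 0, 204]) cube([380, 49, 22]);
translate([42, 0, 503]) cube([380, 49, 22]);
translate([42, 0, 802]) cube([380, 49, 22]);
translate([42, 0, 1101]) cube([380, 49, 22]);
translate([42, 0, 1400]) cube([380, 49, 22]);
translate([42, 0, 1699]) cube([380, 49, 22]);
translate([42, 0, 1998]) cube([380, 49, 22]);


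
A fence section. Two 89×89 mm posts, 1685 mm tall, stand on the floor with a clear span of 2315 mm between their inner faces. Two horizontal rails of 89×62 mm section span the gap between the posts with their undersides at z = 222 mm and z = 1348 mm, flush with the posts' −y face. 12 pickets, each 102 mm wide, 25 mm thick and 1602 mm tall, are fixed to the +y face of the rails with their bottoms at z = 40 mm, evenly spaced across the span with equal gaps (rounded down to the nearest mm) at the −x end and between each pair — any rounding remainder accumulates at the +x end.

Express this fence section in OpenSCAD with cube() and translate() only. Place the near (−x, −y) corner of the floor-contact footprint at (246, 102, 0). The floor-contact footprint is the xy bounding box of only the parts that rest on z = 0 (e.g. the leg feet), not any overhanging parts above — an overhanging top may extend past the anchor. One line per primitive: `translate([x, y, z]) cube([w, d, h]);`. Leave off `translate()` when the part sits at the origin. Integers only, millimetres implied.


translate([246, 102, 0]) cube([89, 89, 1685]);
translate([2650, 102, 0]) cube([89, 89, 1685]);
translate([335, 102, 222]) cube([2315, 89, 62]);
translate([335, 102, 1348]) cube([2315, 89, 62]);
translate([418, 191, 40]) cube([102, 25, 1602]);
translate([603, 191, 40]) cube([102, 25, 1602]);
translate([788, 191, 40]) cube([102, 25, 1602]);
translate([973, 191, 40]) cube([102, 25, 1602]);
translate([1158, 191, 40]) cube([102, 25, 1602]);
translate([1343, 191, 40]) cube([102, 25, 1602]);
translate([1528, 191, 40]) cube([102, 25, 1602]);
translate([1713, 191, 40]) cube([102, 25, 1602]);
translate([1898, 191, 40]) cube([102, 25, 1602]);
translate([2083, 191, 40]) cube([102, 25, 1602]);
translate([2268, 191, 40]) cube([102, 25, 1602]);
translate([2453, 191, 40]) cube([102, 25, 1602]);


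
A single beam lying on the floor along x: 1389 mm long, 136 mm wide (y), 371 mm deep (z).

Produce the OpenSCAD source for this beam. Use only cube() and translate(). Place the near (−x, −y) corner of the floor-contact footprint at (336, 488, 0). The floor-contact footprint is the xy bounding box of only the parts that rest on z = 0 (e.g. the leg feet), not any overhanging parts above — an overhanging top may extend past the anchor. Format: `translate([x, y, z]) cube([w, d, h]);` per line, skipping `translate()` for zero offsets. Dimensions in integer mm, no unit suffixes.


translate([336, 488, 0]) cube([1389, 136, 371]);


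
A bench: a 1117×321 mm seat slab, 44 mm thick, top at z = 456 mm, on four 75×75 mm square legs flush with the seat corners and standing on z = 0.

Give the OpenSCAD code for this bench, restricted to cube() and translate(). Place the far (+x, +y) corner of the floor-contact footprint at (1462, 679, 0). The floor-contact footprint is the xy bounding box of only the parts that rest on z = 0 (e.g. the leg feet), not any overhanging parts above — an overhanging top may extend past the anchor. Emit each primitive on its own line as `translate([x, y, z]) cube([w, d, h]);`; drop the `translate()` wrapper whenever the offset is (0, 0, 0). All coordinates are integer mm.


translate([345, 358, 412]) cube([1117, 321, 44]);
translate([345, 358, 0]) cube([75, 75, 412]);
translate([345, 604, 0]) cube([75, 75, 412]);
translate([1387, 358, 0]) cube([75, 75, 412]);
translate([1387, 604, 0]) cube([75, 75, 412]);


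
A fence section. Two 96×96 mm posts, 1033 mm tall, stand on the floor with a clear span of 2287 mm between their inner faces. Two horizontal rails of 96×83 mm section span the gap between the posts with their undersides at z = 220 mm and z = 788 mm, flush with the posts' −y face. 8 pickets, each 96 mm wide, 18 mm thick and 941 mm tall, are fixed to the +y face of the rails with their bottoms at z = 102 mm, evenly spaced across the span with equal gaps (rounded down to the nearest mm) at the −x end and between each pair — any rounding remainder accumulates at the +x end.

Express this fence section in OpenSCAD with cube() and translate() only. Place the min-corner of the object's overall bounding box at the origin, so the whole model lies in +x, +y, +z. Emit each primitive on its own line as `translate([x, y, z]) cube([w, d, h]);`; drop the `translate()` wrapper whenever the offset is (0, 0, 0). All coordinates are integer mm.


cube([96, 96, 1033]);
translate([2383, 0, 0]) cube([96, 96, 1033]);
translate([96, 0, 220]) cube([2287, 96, 83]);
translate([96, 0, 788]) cube([2287, 96, 83]);
translate([264, 96, 102]) cube([96, 18, 941]);
translate([528, 96, 102]) cube([96, 18, 941]);
translate([792, 96, 102]) cube([96, 18, 941]);
translate([1056, 96, 102]) cube([96, 18, 941]);
translate([1320, 96, 102]) cube([96, 18, 941]);
translate([1584, 96, 102]) cube([96, 18, 941]);
translate([1848, 96, 102]) cube([96, 18, 941]);
translate([2112, 96, 102]) cube([96, 18, 941]);


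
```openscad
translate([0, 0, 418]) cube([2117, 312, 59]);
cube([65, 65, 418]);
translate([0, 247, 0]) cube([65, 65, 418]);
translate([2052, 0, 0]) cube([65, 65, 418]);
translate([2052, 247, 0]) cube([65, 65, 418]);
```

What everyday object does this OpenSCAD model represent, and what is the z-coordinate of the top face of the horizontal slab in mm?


A bench. The seat-top height is 477 mm.

A long slab on four corner posts — a bench. The slab sits at z = 418 with thickness 59, so the top is 418 + 59 = 477 mm.


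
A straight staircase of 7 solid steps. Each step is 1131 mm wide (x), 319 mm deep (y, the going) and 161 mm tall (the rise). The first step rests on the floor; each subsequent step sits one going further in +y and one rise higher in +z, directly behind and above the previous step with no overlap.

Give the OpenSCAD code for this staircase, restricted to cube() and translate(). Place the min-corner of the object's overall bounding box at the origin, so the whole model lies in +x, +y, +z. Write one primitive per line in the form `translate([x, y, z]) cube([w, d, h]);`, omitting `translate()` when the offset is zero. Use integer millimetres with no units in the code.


cube([1131, 319, 161]);
translate([0, 319, 161]) cube([1131, 319, 161]);
translate([0, 638, 322]) cube([1131, 319, 161]);
translate([0, 957, 483]) cube([1131, 319, 161]);
translate([0, 1276, 644]) cube([1131, 319, 161]);
translate([0, 1595, 805]) cube([1131, 319, 161]);
translate([0, 1914, 966]) cube([1131, 319, 161]);


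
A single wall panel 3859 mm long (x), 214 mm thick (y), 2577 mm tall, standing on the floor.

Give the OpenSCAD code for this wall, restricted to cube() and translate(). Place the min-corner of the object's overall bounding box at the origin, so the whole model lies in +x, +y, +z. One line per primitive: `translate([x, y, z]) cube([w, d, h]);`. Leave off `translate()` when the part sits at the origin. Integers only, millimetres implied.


cube([3859, 214, 2577]);


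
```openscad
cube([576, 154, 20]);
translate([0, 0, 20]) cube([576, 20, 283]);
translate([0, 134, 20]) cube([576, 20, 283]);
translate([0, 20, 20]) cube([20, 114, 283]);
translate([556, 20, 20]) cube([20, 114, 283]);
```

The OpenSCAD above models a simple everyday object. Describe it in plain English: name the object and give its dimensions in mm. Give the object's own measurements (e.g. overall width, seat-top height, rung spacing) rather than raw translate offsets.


An open-topped rectangular box: outside dimensions 576×154×303 mm, with a uniform wall and base thickness of 20 mm. The base is a full 576×154 slab on the floor; four walls sit on top of the base. The front and back walls (the −y and +y sides) span the full width; the two side walls fit between them.


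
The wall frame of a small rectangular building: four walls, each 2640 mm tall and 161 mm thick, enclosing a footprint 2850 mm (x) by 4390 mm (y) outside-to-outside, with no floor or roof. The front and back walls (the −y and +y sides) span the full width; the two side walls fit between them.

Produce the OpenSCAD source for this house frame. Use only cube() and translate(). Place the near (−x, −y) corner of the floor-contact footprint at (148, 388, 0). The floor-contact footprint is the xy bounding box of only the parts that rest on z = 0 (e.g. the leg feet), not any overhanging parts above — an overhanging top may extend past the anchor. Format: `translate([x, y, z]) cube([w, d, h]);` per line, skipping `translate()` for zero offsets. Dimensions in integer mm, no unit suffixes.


translate([148, 388, 0]) cube([2850, 161, 2640]);
translate([148, 4617, 0]) cube([2850, 161, 2640]);
translate([148, 549, 0]) cube([161, 4068, 2640]);
translate([2837, 549, 0]) cube([161, 4068, 2640]);


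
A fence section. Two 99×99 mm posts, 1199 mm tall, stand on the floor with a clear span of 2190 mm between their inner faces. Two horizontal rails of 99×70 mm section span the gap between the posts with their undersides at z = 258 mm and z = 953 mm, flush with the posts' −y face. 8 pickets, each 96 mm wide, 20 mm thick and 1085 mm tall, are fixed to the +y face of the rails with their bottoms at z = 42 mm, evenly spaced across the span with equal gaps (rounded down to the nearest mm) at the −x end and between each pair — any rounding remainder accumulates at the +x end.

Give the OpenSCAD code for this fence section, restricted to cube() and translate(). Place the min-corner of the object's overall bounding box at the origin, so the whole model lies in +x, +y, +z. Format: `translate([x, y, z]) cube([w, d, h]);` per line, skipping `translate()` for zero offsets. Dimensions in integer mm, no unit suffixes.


cube([99, 99, 1199]);
translate([2289, 0, 0]) cube([99, 99, 1199]);
translate([99, 0, 258]) cube([2190, 99, 70]);
translate([99, 0, 953]) cube([2190, 99, 70]);
translate([257, 99, 42]) cube([96, 20, 1085]);
translate([511, 99, 42]) cube([96, 20, 1085]);
translate([765, 99, 42]) cube([96, 20, 1085]);
translate([1019, 99, 42]) cube([96, 20, 1085]);
translate([1273, 99, 42]) cube([96, 20, 1085]);
translate([1527, 99, 42]) cube([96, 20, 1085]);
translate([1781, 99, 42]) cube([96, 20, 1085]);
translate([2035, 99, 42]) cube([96, 20, 1085]);


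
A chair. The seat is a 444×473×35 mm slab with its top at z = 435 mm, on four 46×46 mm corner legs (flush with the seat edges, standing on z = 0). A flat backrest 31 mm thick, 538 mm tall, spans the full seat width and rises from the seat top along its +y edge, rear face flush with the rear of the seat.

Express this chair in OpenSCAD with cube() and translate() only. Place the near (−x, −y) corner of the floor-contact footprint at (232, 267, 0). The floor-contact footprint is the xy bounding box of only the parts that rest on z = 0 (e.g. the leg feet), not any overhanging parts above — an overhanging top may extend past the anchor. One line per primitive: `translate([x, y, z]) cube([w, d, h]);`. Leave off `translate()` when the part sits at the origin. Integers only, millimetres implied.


translate([232, 267, 400]) cube([444, 473, 35]);
translate([232, 267, 0]) cube([46, 46, 400]);
translate([630, 267, 0]) cube([46, 46, 400]);
translate([232, 694, 0]) cube([46, 46, 400]);
translate([630, 694, 0]) cube([46, 46, 400]);
translate([232, 709, 435]) cube([444, 31, 538]);


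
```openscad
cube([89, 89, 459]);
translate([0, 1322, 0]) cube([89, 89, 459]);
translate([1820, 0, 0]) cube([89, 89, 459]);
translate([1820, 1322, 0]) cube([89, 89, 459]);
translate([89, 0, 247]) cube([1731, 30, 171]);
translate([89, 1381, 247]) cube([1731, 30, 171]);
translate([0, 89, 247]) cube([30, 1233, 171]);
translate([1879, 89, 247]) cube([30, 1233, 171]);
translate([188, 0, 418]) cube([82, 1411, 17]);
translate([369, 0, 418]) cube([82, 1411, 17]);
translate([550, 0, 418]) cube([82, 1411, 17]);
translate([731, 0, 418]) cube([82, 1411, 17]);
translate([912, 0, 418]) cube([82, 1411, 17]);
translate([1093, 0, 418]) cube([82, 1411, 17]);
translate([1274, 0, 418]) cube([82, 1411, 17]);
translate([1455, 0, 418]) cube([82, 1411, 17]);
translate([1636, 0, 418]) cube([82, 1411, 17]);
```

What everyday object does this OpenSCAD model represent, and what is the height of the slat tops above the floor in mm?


A bed frame. The slat-top height is 435 mm.

Four posts, four rails, and a row of slats — a bed frame. Slats sit on the rails at z = 247 + 171 = 418; with slat thickness 17, the top is 435 mm.


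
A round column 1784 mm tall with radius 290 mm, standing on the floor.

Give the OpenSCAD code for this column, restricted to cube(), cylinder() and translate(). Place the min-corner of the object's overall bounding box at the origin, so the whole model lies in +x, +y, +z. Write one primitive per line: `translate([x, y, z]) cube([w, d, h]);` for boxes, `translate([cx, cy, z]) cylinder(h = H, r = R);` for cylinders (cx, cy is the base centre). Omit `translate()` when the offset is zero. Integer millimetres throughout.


translate([290, 290, 0]) cylinder(h = 1784, r = 290);


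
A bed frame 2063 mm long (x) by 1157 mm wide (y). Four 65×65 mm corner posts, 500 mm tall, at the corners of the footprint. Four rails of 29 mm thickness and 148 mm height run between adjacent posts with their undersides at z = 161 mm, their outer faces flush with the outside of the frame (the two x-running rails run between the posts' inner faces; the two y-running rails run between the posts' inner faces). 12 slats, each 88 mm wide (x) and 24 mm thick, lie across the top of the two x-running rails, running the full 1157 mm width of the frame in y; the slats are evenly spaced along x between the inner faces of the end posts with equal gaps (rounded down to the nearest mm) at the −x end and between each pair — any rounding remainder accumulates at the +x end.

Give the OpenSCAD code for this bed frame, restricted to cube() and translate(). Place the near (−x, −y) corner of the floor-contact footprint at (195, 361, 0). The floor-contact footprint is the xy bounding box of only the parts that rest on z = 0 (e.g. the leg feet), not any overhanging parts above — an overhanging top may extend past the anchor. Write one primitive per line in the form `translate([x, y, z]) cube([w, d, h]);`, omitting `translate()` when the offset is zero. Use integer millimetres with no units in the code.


// slat z = rail_z + rail_h = 161 + 148 = 309
// slat gap = ⌊(1933 − 12·88) / 13⌋ = 67
translate([195, 361, 0]) cube([65, 65, 500]);
translate([195, 1453, 0]) cube([65, 65, 500]);
translate([2193, 361, 0]) cube([65, 65, 500]);
translate([2193, 1453, 0]) cube([65, 65, 500]);
translate([260, 361, 161]) cube([1933, 29, 148]);
translate([260, 1489, 161]) cube([1933, 29, 148]);
translate([195, 426, 161]) cube([29, 1027, 148]);
translate([2229, 426, 161]) cube([29, 1027, 148]);
translate([327, 361, 309]) cube([88, 1157, 24]);
translate([482, 361, 309]) cube([88, 1157, 24]);
translate([637, 361, 309]) cube([88, 1157, 24]);
translate([792, 361, 309]) cube([88, 1157, 24]);
translate([947, 361, 309]) cube([88, 1157, 24]);
translate([1102, 361, 309]) cube([88, 1157, 24]);
translate([1257, 361, 309]) cube([88, 1157, 24]);
translate([1412, 361, 309]) cube([88, 1157, 24]);
translate([1567, 361, 309]) cube([88, 1157, 24]);
translate([1722, 361, 309]) cube([88, 1157, 24]);
translate([1877, 361, 309]) cube([88, 1157, 24]);
translate([2032, 361, 309]) cube([88, 1157, 24]);


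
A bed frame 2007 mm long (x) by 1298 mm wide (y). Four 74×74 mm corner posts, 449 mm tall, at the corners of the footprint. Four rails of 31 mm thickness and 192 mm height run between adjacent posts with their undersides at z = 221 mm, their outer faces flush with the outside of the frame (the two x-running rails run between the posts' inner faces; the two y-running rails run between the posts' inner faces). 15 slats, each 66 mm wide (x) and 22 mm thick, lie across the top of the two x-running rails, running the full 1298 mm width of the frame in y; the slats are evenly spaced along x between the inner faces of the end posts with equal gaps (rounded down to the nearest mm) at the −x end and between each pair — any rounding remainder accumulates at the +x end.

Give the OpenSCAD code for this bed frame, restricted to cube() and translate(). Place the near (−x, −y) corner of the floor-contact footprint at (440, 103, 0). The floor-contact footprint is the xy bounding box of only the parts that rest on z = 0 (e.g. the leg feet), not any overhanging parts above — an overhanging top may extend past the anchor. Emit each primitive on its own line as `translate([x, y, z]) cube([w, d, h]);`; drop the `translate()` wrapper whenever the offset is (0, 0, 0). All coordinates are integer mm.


translate([440, 103, 0]) cube([74, 74, 449]);
translate([440, 1327, 0]) cube([74, 74, 449]);
translate([2373, 103, 0]) cube([74, 74, 449]);
translate([2373, 1327, 0]) cube([74, 74, 449]);
translate([514, 103, 221]) cube([1859, 31, 192]);
translate([514, 1370, 221]) cube([1859, 31, 192]);
translate([440, 177, 221]) cube([31, 1150, 192]);
translate([2416, 177, 221]) cube([31, 1150, 192]);
translate([568, 103, 413]) cube([66, 1298, 22]);
translate([688, 103, 413]) cube([66, 1298, 22]);
translate([808, 103, 413]) cube([66, 1298, 22]);
translate([928, 103, 413]) cube([66, 1298, 22]);
translate([1048, 103, 413]) cube([66, 1298, 22]);
translate([1168, 103, 413]) cube([66, 1298, 22]);
translate([1288, 103, 413]) cube([66, 1298, 22]);
translate([1408, 103, 413]) cube([66, 1298, 22]);
translate([1528, 103, 413]) cube([66, 1298, 22]);
translate([1648, 103, 413]) cube([66, 1298, 22]);
translate([1768, 103, 413]) cube([66, 1298, 22]);
translate([1888, 103, 413]) cube([66, 1298, 22]);
translate([2008, 103, 413]) cube([66, 1298, 22]);
translate([2128, 103, 413]) cube([66, 1298, 22]);
translate([2248, 103, 413]) cube([66, 1298, 22]);


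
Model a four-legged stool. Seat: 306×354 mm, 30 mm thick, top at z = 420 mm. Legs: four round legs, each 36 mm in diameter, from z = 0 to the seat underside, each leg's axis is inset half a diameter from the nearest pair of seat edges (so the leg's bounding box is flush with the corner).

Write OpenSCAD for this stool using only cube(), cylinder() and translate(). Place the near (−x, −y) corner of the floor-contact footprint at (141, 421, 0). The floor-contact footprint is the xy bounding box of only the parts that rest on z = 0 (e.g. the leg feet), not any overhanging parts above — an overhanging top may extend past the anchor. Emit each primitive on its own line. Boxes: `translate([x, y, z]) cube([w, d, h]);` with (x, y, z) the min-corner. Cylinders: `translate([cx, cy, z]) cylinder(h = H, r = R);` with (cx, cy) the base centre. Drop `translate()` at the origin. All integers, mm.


translate([141, 421, 390]) cube([306, 354, 30]);
translate([159, 439, 0]) cylinder(h = 390, r = 18);
translate([429, 439, 0]) cylinder(h = 390, r = 18);
translate([159, 757, 0]) cylinder(h = 390, r = 18);
translate([429, 757, 0]) cylinder(h = 390, r = 18);


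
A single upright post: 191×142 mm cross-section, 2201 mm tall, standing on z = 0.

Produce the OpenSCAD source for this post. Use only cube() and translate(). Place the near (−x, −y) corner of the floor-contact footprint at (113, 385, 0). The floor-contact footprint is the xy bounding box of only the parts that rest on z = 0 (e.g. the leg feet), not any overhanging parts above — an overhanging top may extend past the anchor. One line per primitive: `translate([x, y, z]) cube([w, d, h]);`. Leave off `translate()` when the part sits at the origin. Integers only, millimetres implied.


translate([113, 385, 0]) cube([191, 142, 2201]);


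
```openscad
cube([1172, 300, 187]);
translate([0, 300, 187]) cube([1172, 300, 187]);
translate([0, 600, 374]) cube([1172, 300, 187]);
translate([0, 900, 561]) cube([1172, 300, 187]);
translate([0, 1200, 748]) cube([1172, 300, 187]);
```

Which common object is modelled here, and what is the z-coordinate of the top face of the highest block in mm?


A staircase. The total rise is 935 mm.

5 identical blocks, each offset up and back from the previous — a staircase. Each step is 187 mm tall and there are 5 of them, so the total rise is 5 × 187 = 935 mm.


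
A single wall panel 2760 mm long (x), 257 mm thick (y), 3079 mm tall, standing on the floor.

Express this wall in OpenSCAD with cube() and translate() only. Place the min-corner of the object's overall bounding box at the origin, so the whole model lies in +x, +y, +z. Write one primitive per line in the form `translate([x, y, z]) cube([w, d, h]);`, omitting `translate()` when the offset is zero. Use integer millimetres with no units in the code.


cube([2760, 257, 3079]);


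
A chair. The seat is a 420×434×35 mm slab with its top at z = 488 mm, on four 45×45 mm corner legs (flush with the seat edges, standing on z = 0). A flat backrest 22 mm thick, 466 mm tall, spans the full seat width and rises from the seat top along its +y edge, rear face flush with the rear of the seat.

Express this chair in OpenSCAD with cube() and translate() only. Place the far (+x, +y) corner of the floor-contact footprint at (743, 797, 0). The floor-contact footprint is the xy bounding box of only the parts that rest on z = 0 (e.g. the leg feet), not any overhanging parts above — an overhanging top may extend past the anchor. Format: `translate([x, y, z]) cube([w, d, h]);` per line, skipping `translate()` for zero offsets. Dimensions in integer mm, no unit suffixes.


translate([323, 363, 453]) cube([420, 434, 35]);
translate([323, 363, 0]) cube([45, 45, 453]);
translate([698, 363, 0]) cube([45, 45, 453]);
translate([323, 752, 0]) cube([45, 45, 453]);
translate([698, 752, 0]) cube([45, 45, 453]);
translate([323, 775, 488]) cube([420, 22, 466]);


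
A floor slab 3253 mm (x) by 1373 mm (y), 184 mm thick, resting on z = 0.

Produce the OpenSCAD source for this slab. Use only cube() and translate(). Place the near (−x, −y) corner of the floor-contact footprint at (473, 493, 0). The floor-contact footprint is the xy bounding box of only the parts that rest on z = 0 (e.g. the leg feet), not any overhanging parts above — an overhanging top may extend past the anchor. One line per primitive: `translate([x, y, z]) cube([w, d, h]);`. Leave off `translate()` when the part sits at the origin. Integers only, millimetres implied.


translate([473, 493, 0]) cube([3253, 1373, 184]);


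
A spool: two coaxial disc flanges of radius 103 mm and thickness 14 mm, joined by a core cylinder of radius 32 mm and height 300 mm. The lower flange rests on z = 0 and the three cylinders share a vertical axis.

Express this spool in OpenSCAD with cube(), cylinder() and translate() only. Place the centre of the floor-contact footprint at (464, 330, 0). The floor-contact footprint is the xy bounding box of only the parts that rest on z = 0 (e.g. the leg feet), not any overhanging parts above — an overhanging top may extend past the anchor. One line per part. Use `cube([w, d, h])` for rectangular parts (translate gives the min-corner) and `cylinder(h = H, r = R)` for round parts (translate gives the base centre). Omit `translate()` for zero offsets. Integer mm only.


translate([464, 330, 0]) cylinder(h = 14, r = 103);
translate([464, 330, 14]) cylinder(h = 300, r = 32);
translate([464, 330, 314]) cylinder(h = 14, r = 103);


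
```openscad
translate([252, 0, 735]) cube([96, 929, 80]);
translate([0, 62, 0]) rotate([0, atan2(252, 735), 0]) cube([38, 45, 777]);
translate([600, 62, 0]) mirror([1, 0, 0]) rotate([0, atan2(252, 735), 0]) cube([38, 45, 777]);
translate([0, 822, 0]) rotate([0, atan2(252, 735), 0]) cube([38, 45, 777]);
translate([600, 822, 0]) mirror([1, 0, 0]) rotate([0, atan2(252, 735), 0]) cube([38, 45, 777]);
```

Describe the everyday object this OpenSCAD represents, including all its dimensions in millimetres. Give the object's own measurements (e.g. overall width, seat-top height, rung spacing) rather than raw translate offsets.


A sawhorse. A 96×929×80 mm beam (x, y, z) sits on two A-frame leg pairs. Each pair is two raked legs of 38×45 mm section (45 mm along y) splaying symmetrically in x. Each leg rises 735 mm vertically over 252 mm of horizontal reach and is 777 mm long along its own axis. Every leg's outer bottom edge rests on the floor and its outer top edge meets a bottom edge of the beam — the left legs (tilting toward +x) meet the beam's −x bottom edge, the right legs (their mirror images, tilting toward −x) meet its +x bottom edge — so the leg tops tuck under the beam, the beam's underside is 735 mm above the floor, and the feet are 600 mm apart outside-to-outside with the beam centred between them. The two leg pairs are set in 62 mm from either end of the beam.


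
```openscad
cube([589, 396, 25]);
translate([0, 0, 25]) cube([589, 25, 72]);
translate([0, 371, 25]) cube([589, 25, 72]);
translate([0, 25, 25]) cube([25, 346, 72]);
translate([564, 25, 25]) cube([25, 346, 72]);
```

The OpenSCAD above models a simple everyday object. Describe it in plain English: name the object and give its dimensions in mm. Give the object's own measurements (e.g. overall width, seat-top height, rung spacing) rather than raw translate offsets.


An open-topped rectangular box: outside dimensions 589×396×97 mm, with a uniform wall and base thickness of 25 mm. The base is a full 589×396 slab on the floor; four walls sit on top of the base. The front and back walls (the −y and +y sides) span the full width; the two side walls fit between them.


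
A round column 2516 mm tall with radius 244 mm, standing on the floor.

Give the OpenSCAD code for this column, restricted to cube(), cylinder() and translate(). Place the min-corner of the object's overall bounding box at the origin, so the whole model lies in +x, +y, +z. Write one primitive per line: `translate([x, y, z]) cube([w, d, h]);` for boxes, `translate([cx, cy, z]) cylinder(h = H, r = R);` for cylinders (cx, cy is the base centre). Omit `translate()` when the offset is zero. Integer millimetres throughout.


translate([244, 244, 0]) cylinder(h = 2516, r = 244);


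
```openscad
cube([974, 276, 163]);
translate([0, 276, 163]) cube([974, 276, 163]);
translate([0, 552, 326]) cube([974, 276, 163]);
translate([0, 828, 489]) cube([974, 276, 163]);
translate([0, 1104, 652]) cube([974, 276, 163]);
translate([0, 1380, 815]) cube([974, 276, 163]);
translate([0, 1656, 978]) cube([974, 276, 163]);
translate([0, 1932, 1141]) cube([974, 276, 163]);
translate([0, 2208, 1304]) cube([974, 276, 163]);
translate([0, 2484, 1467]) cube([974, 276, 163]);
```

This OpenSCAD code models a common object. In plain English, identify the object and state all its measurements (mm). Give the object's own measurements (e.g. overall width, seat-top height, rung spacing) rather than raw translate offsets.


A straight staircase of 10 solid steps. Each step is 974 mm wide (x), 276 mm deep (y, the going) and 163 mm tall (the rise). The first step rests on the floor; each subsequent step sits one going further in +y and one rise higher in +z, directly behind and above the previous step with no overlap.


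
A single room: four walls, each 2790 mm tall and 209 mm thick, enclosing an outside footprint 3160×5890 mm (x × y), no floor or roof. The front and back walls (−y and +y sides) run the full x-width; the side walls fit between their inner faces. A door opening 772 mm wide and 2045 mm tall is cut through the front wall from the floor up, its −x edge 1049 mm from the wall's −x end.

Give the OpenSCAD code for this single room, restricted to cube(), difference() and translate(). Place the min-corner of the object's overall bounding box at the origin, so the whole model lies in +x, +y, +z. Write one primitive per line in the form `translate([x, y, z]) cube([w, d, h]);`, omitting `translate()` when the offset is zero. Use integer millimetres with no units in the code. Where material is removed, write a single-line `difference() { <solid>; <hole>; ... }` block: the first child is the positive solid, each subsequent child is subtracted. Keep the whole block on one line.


difference() { cube([3160, 209, 2790]); translate([1049, 0, 0]) cube([772, 209, 2045]); }
translate([0, 5681, 0]) cube([3160, 209, 2790]);
translate([0, 209, 0]) cube([209, 5472, 2790]);
translate([2951, 209, 0]) cube([209, 5472, 2790]);


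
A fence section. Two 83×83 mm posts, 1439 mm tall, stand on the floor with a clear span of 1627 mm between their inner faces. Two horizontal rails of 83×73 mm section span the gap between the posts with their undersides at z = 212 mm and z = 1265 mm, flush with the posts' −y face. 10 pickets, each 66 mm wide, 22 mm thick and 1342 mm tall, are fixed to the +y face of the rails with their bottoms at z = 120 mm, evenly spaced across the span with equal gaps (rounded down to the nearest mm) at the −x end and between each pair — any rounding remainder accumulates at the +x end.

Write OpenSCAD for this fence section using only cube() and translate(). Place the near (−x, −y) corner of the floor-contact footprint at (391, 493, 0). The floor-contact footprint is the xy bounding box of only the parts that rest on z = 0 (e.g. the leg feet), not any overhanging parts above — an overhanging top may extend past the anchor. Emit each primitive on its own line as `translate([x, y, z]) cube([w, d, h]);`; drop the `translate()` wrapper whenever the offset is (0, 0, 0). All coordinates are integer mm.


translate([391, 493, 0]) cube([83, 83, 1439]);
translate([2101, 493, 0]) cube([83, 83, 1439]);
translate([474, 493, 212]) cube([1627, 83, 73]);
translate([474, 493, 1265]) cube([1627, 83, 73]);
translate([561, 576, 120]) cube([66, 22, 1342]);
translate([714, 576, 120]) cube([66, 22, 1342]);
translate([867, 576, 120]) cube([66, 22, 1342]);
translate([1020, 576, 120]) cube([66, 22, 1342]);
translate([1173, 576, 120]) cube([66, 22, 1342]);
translate([1326, 576, 120]) cube([66, 22, 1342]);
translate([1479, 576, 120]) cube([66, 22, 1342]);
translate([1632, 576, 120]) cube([66, 22, 1342]);
translate([1785, 576, 120]) cube([66, 22, 1342]);
translate([1938, 576, 120]) cube([66, 22, 1342]);


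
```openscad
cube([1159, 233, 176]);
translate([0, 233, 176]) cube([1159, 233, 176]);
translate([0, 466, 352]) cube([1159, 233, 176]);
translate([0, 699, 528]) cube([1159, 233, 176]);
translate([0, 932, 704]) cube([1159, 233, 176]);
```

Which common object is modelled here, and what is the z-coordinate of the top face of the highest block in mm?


A staircase. The total rise is 880 mm.

5 identical blocks, each offset up and back from the previous — a staircase. Each step is 176 mm tall and there are 5 of them, so the total rise is 5 × 176 = 880 mm.


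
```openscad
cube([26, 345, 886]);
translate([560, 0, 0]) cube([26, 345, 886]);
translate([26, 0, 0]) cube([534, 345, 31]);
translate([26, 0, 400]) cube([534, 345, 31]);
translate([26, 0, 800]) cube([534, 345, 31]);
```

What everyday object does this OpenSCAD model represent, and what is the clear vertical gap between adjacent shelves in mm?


A bookshelf. The clear shelf gap is 369 mm.

Two tall side panels with 3 horizontal boards between them — a bookshelf. The first two shelf undersides are at z = 0 and z = 400; with shelf thickness 31, the clear gap is 400 − 0 − 31 = 369 mm.
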